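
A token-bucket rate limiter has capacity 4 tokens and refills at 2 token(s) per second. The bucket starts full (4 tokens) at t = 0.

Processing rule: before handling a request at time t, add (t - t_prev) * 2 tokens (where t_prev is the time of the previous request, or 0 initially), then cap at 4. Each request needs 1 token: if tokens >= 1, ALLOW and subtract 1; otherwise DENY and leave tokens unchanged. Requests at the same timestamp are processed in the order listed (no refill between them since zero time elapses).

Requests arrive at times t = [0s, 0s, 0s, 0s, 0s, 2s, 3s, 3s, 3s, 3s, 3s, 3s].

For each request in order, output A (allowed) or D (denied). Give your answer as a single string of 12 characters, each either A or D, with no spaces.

Answer: AAAADAAAAADD

Derivation:
Simulating step by step:
  req#1 t=0s: ALLOW
  req#2 t=0s: ALLOW
  req#3 t=0s: ALLOW
  req#4 t=0s: ALLOW
  req#5 t=0s: DENY
  req#6 t=2s: ALLOW
  req#7 t=3s: ALLOW
  req#8 t=3s: ALLOW
  req#9 t=3s: ALLOW
  req#10 t=3s: ALLOW
  req#11 t=3s: DENY
  req#12 t=3s: DENY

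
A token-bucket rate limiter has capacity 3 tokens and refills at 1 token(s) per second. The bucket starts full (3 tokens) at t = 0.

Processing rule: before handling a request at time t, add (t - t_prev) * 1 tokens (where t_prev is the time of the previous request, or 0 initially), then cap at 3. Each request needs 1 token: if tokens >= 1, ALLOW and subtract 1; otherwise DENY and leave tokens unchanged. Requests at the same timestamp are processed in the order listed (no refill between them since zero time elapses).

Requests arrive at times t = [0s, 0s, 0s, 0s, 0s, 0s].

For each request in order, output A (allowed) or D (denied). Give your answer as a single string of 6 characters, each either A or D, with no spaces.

Simulating step by step:
  req#1 t=0s: ALLOW
  req#2 t=0s: ALLOW
  req#3 t=0s: ALLOW
  req#4 t=0s: DENY
  req#5 t=0s: DENY
  req#6 t=0s: DENY

Answer: AAADDD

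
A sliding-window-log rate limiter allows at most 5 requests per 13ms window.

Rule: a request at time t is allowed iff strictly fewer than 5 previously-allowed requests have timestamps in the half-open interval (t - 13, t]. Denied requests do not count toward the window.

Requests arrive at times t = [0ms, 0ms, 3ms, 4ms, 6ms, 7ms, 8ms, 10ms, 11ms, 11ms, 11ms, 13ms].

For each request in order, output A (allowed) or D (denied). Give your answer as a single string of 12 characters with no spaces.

Answer: AAAAADDDDDDA

Derivation:
Tracking allowed requests in the window:
  req#1 t=0ms: ALLOW
  req#2 t=0ms: ALLOW
  req#3 t=3ms: ALLOW
  req#4 t=4ms: ALLOW
  req#5 t=6ms: ALLOW
  req#6 t=7ms: DENY
  req#7 t=8ms: DENY
  req#8 t=10ms: DENY
  req#9 t=11ms: DENY
  req#10 t=11ms: DENY
  req#11 t=11ms: DENY
  req#12 t=13ms: ALLOW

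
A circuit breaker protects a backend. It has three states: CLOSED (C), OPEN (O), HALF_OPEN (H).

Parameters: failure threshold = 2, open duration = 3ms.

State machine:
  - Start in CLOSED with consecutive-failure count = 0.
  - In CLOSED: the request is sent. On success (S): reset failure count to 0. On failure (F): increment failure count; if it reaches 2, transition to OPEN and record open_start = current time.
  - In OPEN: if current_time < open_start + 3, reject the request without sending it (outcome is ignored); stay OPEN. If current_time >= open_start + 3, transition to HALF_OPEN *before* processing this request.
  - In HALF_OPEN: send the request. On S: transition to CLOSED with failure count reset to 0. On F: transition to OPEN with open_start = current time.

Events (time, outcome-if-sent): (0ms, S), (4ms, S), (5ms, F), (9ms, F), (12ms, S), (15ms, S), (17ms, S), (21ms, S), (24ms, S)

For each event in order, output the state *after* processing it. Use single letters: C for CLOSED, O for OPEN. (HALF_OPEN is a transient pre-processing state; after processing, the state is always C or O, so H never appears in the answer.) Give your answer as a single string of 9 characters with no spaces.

State after each event:
  event#1 t=0ms outcome=S: state=CLOSED
  event#2 t=4ms outcome=S: state=CLOSED
  event#3 t=5ms outcome=F: state=CLOSED
  event#4 t=9ms outcome=F: state=OPEN
  event#5 t=12ms outcome=S: state=CLOSED
  event#6 t=15ms outcome=S: state=CLOSED
  event#7 t=17ms outcome=S: state=CLOSED
  event#8 t=21ms outcome=S: state=CLOSED
  event#9 t=24ms outcome=S: state=CLOSED

Answer: CCCOCCCCC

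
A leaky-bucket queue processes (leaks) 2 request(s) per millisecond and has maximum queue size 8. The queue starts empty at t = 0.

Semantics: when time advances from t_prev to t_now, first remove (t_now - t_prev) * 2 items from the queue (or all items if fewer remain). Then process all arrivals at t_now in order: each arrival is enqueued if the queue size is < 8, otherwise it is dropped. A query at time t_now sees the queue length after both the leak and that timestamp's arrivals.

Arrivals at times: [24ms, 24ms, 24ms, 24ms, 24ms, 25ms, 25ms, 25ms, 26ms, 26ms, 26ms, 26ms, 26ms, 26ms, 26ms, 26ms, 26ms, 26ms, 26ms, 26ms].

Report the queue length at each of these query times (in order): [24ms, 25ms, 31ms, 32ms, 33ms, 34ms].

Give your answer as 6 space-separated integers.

Answer: 5 6 0 0 0 0

Derivation:
Queue lengths at query times:
  query t=24ms: backlog = 5
  query t=25ms: backlog = 6
  query t=31ms: backlog = 0
  query t=32ms: backlog = 0
  query t=33ms: backlog = 0
  query t=34ms: backlog = 0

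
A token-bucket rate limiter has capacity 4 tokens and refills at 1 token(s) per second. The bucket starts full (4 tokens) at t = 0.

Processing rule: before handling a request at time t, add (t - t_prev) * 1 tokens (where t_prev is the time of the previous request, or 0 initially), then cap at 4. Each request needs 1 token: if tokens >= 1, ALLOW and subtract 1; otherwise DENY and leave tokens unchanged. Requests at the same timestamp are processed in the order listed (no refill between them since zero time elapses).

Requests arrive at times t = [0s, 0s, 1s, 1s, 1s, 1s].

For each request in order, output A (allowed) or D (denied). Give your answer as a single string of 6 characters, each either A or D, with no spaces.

Simulating step by step:
  req#1 t=0s: ALLOW
  req#2 t=0s: ALLOW
  req#3 t=1s: ALLOW
  req#4 t=1s: ALLOW
  req#5 t=1s: ALLOW
  req#6 t=1s: DENY

Answer: AAAAAD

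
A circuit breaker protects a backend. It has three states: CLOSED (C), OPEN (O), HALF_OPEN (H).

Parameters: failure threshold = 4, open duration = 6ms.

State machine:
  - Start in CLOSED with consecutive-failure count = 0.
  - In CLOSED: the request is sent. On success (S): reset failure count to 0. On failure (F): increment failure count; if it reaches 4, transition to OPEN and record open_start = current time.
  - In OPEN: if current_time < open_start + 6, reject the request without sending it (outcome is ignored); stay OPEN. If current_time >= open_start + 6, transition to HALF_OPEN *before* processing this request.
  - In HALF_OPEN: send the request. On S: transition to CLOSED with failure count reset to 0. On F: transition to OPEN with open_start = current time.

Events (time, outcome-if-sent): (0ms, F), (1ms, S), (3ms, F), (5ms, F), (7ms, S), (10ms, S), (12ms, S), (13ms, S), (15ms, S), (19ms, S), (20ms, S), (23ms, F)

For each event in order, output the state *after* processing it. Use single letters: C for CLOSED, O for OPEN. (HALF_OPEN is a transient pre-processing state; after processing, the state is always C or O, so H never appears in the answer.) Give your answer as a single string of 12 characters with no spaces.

Answer: CCCCCCCCCCCC

Derivation:
State after each event:
  event#1 t=0ms outcome=F: state=CLOSED
  event#2 t=1ms outcome=S: state=CLOSED
  event#3 t=3ms outcome=F: state=CLOSED
  event#4 t=5ms outcome=F: state=CLOSED
  event#5 t=7ms outcome=S: state=CLOSED
  event#6 t=10ms outcome=S: state=CLOSED
  event#7 t=12ms outcome=S: state=CLOSED
  event#8 t=13ms outcome=S: state=CLOSED
  event#9 t=15ms outcome=S: state=CLOSED
  event#10 t=19ms outcome=S: state=CLOSED
  event#11 t=20ms outcome=S: state=CLOSED
  event#12 t=23ms outcome=F: state=CLOSED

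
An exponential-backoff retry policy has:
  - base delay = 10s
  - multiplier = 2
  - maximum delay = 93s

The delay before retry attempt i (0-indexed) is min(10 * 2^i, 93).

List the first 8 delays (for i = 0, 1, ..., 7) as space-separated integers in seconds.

Answer: 10 20 40 80 93 93 93 93

Derivation:
Computing each delay:
  i=0: min(10*2^0, 93) = 10
  i=1: min(10*2^1, 93) = 20
  i=2: min(10*2^2, 93) = 40
  i=3: min(10*2^3, 93) = 80
  i=4: min(10*2^4, 93) = 93
  i=5: min(10*2^5, 93) = 93
  i=6: min(10*2^6, 93) = 93
  i=7: min(10*2^7, 93) = 93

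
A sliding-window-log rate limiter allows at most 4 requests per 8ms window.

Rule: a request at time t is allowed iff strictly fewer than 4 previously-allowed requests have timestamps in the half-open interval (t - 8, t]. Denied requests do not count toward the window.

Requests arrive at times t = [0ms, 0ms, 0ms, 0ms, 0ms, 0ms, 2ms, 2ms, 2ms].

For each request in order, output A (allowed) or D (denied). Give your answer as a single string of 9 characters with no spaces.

Tracking allowed requests in the window:
  req#1 t=0ms: ALLOW
  req#2 t=0ms: ALLOW
  req#3 t=0ms: ALLOW
  req#4 t=0ms: ALLOW
  req#5 t=0ms: DENY
  req#6 t=0ms: DENY
  req#7 t=2ms: DENY
  req#8 t=2ms: DENY
  req#9 t=2ms: DENY

Answer: AAAADDDDD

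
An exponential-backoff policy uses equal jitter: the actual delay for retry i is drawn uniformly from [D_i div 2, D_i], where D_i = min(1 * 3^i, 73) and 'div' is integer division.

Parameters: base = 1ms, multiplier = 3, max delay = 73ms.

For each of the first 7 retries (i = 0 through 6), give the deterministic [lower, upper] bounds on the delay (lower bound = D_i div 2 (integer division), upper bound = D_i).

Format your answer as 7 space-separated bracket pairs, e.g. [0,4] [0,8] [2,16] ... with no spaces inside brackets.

Computing bounds per retry:
  i=0: D_i=min(1*3^0,73)=1, bounds=[0,1]
  i=1: D_i=min(1*3^1,73)=3, bounds=[1,3]
  i=2: D_i=min(1*3^2,73)=9, bounds=[4,9]
  i=3: D_i=min(1*3^3,73)=27, bounds=[13,27]
  i=4: D_i=min(1*3^4,73)=73, bounds=[36,73]
  i=5: D_i=min(1*3^5,73)=73, bounds=[36,73]
  i=6: D_i=min(1*3^6,73)=73, bounds=[36,73]

Answer: [0,1] [1,3] [4,9] [13,27] [36,73] [36,73] [36,73]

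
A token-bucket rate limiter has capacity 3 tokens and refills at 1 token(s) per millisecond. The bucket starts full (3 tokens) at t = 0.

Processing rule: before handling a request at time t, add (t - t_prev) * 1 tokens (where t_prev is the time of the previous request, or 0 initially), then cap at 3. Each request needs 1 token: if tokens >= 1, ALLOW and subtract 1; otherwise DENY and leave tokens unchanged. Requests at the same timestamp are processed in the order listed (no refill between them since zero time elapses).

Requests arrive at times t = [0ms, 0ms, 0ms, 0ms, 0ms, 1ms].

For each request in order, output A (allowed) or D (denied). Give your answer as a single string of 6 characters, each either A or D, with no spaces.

Answer: AAADDA

Derivation:
Simulating step by step:
  req#1 t=0ms: ALLOW
  req#2 t=0ms: ALLOW
  req#3 t=0ms: ALLOW
  req#4 t=0ms: DENY
  req#5 t=0ms: DENY
  req#6 t=1ms: ALLOW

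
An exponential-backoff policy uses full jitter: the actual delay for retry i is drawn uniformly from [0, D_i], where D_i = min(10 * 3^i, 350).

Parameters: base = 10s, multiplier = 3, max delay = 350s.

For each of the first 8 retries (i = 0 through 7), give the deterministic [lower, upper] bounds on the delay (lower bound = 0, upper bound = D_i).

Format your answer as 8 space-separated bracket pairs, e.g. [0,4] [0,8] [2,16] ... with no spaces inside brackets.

Computing bounds per retry:
  i=0: D_i=min(10*3^0,350)=10, bounds=[0,10]
  i=1: D_i=min(10*3^1,350)=30, bounds=[0,30]
  i=2: D_i=min(10*3^2,350)=90, bounds=[0,90]
  i=3: D_i=min(10*3^3,350)=270, bounds=[0,270]
  i=4: D_i=min(10*3^4,350)=350, bounds=[0,350]
  i=5: D_i=min(10*3^5,350)=350, bounds=[0,350]
  i=6: D_i=min(10*3^6,350)=350, bounds=[0,350]
  i=7: D_i=min(10*3^7,350)=350, bounds=[0,350]

Answer: [0,10] [0,30] [0,90] [0,270] [0,350] [0,350] [0,350] [0,350]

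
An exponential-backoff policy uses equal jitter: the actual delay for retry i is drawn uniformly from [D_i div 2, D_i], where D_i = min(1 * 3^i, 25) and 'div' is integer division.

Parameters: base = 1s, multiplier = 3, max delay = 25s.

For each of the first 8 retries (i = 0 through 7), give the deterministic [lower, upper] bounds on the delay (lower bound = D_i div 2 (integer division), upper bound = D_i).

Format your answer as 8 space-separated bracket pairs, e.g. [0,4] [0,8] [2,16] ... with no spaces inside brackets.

Answer: [0,1] [1,3] [4,9] [12,25] [12,25] [12,25] [12,25] [12,25]

Derivation:
Computing bounds per retry:
  i=0: D_i=min(1*3^0,25)=1, bounds=[0,1]
  i=1: D_i=min(1*3^1,25)=3, bounds=[1,3]
  i=2: D_i=min(1*3^2,25)=9, bounds=[4,9]
  i=3: D_i=min(1*3^3,25)=25, bounds=[12,25]
  i=4: D_i=min(1*3^4,25)=25, bounds=[12,25]
  i=5: D_i=min(1*3^5,25)=25, bounds=[12,25]
  i=6: D_i=min(1*3^6,25)=25, bounds=[12,25]
  i=7: D_i=min(1*3^7,25)=25, bounds=[12,25]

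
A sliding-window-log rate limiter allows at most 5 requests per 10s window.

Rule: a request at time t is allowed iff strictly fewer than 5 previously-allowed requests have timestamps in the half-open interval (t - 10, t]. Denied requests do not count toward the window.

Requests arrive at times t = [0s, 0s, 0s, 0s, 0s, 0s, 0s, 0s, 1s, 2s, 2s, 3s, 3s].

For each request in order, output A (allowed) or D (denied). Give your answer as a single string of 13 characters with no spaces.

Tracking allowed requests in the window:
  req#1 t=0s: ALLOW
  req#2 t=0s: ALLOW
  req#3 t=0s: ALLOW
  req#4 t=0s: ALLOW
  req#5 t=0s: ALLOW
  req#6 t=0s: DENY
  req#7 t=0s: DENY
  req#8 t=0s: DENY
  req#9 t=1s: DENY
  req#10 t=2s: DENY
  req#11 t=2s: DENY
  req#12 t=3s: DENY
  req#13 t=3s: DENY

Answer: AAAAADDDDDDDD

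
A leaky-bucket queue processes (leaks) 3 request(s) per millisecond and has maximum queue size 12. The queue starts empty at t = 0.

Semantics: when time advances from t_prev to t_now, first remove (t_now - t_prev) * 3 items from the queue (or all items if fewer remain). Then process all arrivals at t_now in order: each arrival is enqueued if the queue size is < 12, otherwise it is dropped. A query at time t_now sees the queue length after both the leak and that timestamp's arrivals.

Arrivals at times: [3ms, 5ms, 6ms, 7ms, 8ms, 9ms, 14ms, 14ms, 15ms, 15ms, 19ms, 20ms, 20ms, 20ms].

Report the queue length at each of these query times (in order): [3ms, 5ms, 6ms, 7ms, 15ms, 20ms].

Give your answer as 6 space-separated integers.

Queue lengths at query times:
  query t=3ms: backlog = 1
  query t=5ms: backlog = 1
  query t=6ms: backlog = 1
  query t=7ms: backlog = 1
  query t=15ms: backlog = 2
  query t=20ms: backlog = 3

Answer: 1 1 1 1 2 3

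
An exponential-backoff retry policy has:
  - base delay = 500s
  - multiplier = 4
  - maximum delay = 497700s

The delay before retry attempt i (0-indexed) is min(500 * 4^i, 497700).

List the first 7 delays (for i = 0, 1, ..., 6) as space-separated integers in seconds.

Answer: 500 2000 8000 32000 128000 497700 497700

Derivation:
Computing each delay:
  i=0: min(500*4^0, 497700) = 500
  i=1: min(500*4^1, 497700) = 2000
  i=2: min(500*4^2, 497700) = 8000
  i=3: min(500*4^3, 497700) = 32000
  i=4: min(500*4^4, 497700) = 128000
  i=5: min(500*4^5, 497700) = 497700
  i=6: min(500*4^6, 497700) = 497700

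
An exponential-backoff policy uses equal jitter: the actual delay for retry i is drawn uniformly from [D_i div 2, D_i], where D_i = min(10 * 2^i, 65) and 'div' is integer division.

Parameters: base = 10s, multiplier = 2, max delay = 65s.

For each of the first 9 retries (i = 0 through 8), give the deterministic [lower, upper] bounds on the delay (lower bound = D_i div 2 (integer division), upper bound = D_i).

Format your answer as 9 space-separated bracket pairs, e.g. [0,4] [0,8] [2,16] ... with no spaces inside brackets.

Computing bounds per retry:
  i=0: D_i=min(10*2^0,65)=10, bounds=[5,10]
  i=1: D_i=min(10*2^1,65)=20, bounds=[10,20]
  i=2: D_i=min(10*2^2,65)=40, bounds=[20,40]
  i=3: D_i=min(10*2^3,65)=65, bounds=[32,65]
  i=4: D_i=min(10*2^4,65)=65, bounds=[32,65]
  i=5: D_i=min(10*2^5,65)=65, bounds=[32,65]
  i=6: D_i=min(10*2^6,65)=65, bounds=[32,65]
  i=7: D_i=min(10*2^7,65)=65, bounds=[32,65]
  i=8: D_i=min(10*2^8,65)=65, bounds=[32,65]

Answer: [5,10] [10,20] [20,40] [32,65] [32,65] [32,65] [32,65] [32,65] [32,65]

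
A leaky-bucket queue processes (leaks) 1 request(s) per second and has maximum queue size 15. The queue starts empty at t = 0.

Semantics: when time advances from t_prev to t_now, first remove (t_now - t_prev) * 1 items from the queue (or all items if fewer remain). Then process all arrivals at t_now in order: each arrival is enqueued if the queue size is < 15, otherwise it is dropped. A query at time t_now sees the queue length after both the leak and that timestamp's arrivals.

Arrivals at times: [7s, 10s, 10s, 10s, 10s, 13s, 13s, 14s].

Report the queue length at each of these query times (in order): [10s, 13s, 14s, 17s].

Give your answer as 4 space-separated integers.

Answer: 4 3 3 0

Derivation:
Queue lengths at query times:
  query t=10s: backlog = 4
  query t=13s: backlog = 3
  query t=14s: backlog = 3
  query t=17s: backlog = 0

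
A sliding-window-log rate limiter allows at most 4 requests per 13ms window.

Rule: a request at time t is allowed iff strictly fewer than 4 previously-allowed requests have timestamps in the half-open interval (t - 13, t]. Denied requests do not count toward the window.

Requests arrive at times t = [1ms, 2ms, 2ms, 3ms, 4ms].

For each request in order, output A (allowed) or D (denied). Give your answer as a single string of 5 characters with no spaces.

Answer: AAAAD

Derivation:
Tracking allowed requests in the window:
  req#1 t=1ms: ALLOW
  req#2 t=2ms: ALLOW
  req#3 t=2ms: ALLOW
  req#4 t=3ms: ALLOW
  req#5 t=4ms: DENY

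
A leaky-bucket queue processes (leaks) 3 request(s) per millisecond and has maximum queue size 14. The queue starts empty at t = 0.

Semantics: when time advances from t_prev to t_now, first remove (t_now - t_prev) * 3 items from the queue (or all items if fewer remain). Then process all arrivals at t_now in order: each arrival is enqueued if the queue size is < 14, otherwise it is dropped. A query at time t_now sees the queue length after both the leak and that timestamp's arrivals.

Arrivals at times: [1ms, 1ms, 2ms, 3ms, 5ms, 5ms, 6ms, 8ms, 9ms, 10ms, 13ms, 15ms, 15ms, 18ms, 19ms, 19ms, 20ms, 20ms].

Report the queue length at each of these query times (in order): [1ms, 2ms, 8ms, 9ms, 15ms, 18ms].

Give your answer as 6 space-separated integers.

Queue lengths at query times:
  query t=1ms: backlog = 2
  query t=2ms: backlog = 1
  query t=8ms: backlog = 1
  query t=9ms: backlog = 1
  query t=15ms: backlog = 2
  query t=18ms: backlog = 1

Answer: 2 1 1 1 2 1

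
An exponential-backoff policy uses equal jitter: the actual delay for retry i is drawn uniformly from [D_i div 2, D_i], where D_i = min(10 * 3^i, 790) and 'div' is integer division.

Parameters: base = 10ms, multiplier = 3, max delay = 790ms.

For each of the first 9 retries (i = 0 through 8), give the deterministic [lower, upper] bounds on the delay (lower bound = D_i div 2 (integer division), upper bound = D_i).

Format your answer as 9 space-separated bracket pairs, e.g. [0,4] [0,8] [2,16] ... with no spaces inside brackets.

Answer: [5,10] [15,30] [45,90] [135,270] [395,790] [395,790] [395,790] [395,790] [395,790]

Derivation:
Computing bounds per retry:
  i=0: D_i=min(10*3^0,790)=10, bounds=[5,10]
  i=1: D_i=min(10*3^1,790)=30, bounds=[15,30]
  i=2: D_i=min(10*3^2,790)=90, bounds=[45,90]
  i=3: D_i=min(10*3^3,790)=270, bounds=[135,270]
  i=4: D_i=min(10*3^4,790)=790, bounds=[395,790]
  i=5: D_i=min(10*3^5,790)=790, bounds=[395,790]
  i=6: D_i=min(10*3^6,790)=790, bounds=[395,790]
  i=7: D_i=min(10*3^7,790)=790, bounds=[395,790]
  i=8: D_i=min(10*3^8,790)=790, bounds=[395,790]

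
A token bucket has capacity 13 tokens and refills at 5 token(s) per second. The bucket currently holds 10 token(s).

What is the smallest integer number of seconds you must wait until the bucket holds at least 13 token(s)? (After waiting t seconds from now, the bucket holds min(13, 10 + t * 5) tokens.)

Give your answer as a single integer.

Answer: 1

Derivation:
Need 10 + t * 5 >= 13, so t >= 3/5.
Smallest integer t = ceil(3/5) = 1.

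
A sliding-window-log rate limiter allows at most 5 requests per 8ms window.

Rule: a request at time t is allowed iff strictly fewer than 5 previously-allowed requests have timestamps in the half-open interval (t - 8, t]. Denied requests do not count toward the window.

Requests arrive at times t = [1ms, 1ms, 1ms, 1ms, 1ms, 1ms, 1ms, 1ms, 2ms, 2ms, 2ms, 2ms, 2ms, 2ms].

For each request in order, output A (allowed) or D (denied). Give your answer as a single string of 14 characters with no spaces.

Answer: AAAAADDDDDDDDD

Derivation:
Tracking allowed requests in the window:
  req#1 t=1ms: ALLOW
  req#2 t=1ms: ALLOW
  req#3 t=1ms: ALLOW
  req#4 t=1ms: ALLOW
  req#5 t=1ms: ALLOW
  req#6 t=1ms: DENY
  req#7 t=1ms: DENY
  req#8 t=1ms: DENY
  req#9 t=2ms: DENY
  req#10 t=2ms: DENY
  req#11 t=2ms: DENY
  req#12 t=2ms: DENY
  req#13 t=2ms: DENY
  req#14 t=2ms: DENY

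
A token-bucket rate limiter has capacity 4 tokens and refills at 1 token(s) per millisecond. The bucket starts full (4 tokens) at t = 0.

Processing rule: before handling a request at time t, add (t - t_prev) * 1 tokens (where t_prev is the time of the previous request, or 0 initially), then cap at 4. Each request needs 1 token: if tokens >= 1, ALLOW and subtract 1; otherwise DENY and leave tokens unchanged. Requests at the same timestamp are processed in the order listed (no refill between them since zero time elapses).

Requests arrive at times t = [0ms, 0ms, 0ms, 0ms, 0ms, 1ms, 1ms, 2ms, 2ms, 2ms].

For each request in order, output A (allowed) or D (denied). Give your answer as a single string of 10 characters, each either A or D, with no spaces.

Simulating step by step:
  req#1 t=0ms: ALLOW
  req#2 t=0ms: ALLOW
  req#3 t=0ms: ALLOW
  req#4 t=0ms: ALLOW
  req#5 t=0ms: DENY
  req#6 t=1ms: ALLOW
  req#7 t=1ms: DENY
  req#8 t=2ms: ALLOW
  req#9 t=2ms: DENY
  req#10 t=2ms: DENY

Answer: AAAADADADD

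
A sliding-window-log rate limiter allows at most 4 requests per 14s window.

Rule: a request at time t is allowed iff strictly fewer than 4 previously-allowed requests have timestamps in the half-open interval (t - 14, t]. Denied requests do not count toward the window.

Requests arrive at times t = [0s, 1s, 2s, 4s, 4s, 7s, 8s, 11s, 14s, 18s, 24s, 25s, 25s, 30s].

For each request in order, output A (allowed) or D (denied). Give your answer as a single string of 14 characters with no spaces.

Tracking allowed requests in the window:
  req#1 t=0s: ALLOW
  req#2 t=1s: ALLOW
  req#3 t=2s: ALLOW
  req#4 t=4s: ALLOW
  req#5 t=4s: DENY
  req#6 t=7s: DENY
  req#7 t=8s: DENY
  req#8 t=11s: DENY
  req#9 t=14s: ALLOW
  req#10 t=18s: ALLOW
  req#11 t=24s: ALLOW
  req#12 t=25s: ALLOW
  req#13 t=25s: DENY
  req#14 t=30s: ALLOW

Answer: AAAADDDDAAAADA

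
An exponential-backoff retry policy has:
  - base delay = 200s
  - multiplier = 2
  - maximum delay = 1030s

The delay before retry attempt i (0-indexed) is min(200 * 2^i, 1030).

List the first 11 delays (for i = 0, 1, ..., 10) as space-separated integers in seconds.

Computing each delay:
  i=0: min(200*2^0, 1030) = 200
  i=1: min(200*2^1, 1030) = 400
  i=2: min(200*2^2, 1030) = 800
  i=3: min(200*2^3, 1030) = 1030
  i=4: min(200*2^4, 1030) = 1030
  i=5: min(200*2^5, 1030) = 1030
  i=6: min(200*2^6, 1030) = 1030
  i=7: min(200*2^7, 1030) = 1030
  i=8: min(200*2^8, 1030) = 1030
  i=9: min(200*2^9, 1030) = 1030
  i=10: min(200*2^10, 1030) = 1030

Answer: 200 400 800 1030 1030 1030 1030 1030 1030 1030 1030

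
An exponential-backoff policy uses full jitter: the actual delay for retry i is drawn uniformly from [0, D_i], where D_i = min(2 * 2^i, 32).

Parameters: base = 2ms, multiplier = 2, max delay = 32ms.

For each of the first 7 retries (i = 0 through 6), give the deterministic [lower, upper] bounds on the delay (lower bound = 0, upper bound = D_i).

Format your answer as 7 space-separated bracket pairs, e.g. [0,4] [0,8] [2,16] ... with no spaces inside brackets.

Computing bounds per retry:
  i=0: D_i=min(2*2^0,32)=2, bounds=[0,2]
  i=1: D_i=min(2*2^1,32)=4, bounds=[0,4]
  i=2: D_i=min(2*2^2,32)=8, bounds=[0,8]
  i=3: D_i=min(2*2^3,32)=16, bounds=[0,16]
  i=4: D_i=min(2*2^4,32)=32, bounds=[0,32]
  i=5: D_i=min(2*2^5,32)=32, bounds=[0,32]
  i=6: D_i=min(2*2^6,32)=32, bounds=[0,32]

Answer: [0,2] [0,4] [0,8] [0,16] [0,32] [0,32] [0,32]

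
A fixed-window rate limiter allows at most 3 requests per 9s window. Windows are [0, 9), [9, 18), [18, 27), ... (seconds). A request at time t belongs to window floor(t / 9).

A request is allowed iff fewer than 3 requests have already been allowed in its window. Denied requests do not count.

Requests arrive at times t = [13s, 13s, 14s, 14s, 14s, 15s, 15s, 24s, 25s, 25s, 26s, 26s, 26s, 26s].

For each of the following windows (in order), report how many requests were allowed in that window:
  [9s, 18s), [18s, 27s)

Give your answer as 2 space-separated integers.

Answer: 3 3

Derivation:
Processing requests:
  req#1 t=13s (window 1): ALLOW
  req#2 t=13s (window 1): ALLOW
  req#3 t=14s (window 1): ALLOW
  req#4 t=14s (window 1): DENY
  req#5 t=14s (window 1): DENY
  req#6 t=15s (window 1): DENY
  req#7 t=15s (window 1): DENY
  req#8 t=24s (window 2): ALLOW
  req#9 t=25s (window 2): ALLOW
  req#10 t=25s (window 2): ALLOW
  req#11 t=26s (window 2): DENY
  req#12 t=26s (window 2): DENY
  req#13 t=26s (window 2): DENY
  req#14 t=26s (window 2): DENY

Allowed counts by window: 3 3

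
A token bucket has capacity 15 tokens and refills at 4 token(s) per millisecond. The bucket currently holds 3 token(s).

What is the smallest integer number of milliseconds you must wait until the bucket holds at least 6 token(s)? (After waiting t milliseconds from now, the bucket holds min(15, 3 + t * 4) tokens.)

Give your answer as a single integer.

Need 3 + t * 4 >= 6, so t >= 3/4.
Smallest integer t = ceil(3/4) = 1.

Answer: 1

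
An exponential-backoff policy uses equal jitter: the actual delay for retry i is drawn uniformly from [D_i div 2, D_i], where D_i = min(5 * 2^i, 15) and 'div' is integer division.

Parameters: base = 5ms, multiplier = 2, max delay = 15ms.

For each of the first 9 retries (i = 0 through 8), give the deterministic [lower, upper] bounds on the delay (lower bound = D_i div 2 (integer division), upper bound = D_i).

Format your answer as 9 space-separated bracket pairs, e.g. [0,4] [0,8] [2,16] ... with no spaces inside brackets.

Answer: [2,5] [5,10] [7,15] [7,15] [7,15] [7,15] [7,15] [7,15] [7,15]

Derivation:
Computing bounds per retry:
  i=0: D_i=min(5*2^0,15)=5, bounds=[2,5]
  i=1: D_i=min(5*2^1,15)=10, bounds=[5,10]
  i=2: D_i=min(5*2^2,15)=15, bounds=[7,15]
  i=3: D_i=min(5*2^3,15)=15, bounds=[7,15]
  i=4: D_i=min(5*2^4,15)=15, bounds=[7,15]
  i=5: D_i=min(5*2^5,15)=15, bounds=[7,15]
  i=6: D_i=min(5*2^6,15)=15, bounds=[7,15]
  i=7: D_i=min(5*2^7,15)=15, bounds=[7,15]
  i=8: D_i=min(5*2^8,15)=15, bounds=[7,15]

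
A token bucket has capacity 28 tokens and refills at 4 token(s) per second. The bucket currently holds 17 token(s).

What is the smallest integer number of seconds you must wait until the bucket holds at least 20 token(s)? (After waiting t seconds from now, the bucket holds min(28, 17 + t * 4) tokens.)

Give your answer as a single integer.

Answer: 1

Derivation:
Need 17 + t * 4 >= 20, so t >= 3/4.
Smallest integer t = ceil(3/4) = 1.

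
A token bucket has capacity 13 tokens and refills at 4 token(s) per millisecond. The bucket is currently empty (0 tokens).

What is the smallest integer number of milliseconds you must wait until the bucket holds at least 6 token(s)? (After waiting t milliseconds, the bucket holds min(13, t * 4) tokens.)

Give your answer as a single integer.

Need t * 4 >= 6, so t >= 6/4.
Smallest integer t = ceil(6/4) = 2.

Answer: 2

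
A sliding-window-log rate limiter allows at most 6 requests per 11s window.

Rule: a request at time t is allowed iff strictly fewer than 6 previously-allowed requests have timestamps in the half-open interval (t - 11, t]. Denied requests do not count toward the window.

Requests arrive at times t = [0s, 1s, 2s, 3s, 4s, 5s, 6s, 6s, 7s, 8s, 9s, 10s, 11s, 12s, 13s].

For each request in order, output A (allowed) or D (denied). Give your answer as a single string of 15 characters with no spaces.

Tracking allowed requests in the window:
  req#1 t=0s: ALLOW
  req#2 t=1s: ALLOW
  req#3 t=2s: ALLOW
  req#4 t=3s: ALLOW
  req#5 t=4s: ALLOW
  req#6 t=5s: ALLOW
  req#7 t=6s: DENY
  req#8 t=6s: DENY
  req#9 t=7s: DENY
  req#10 t=8s: DENY
  req#11 t=9s: DENY
  req#12 t=10s: DENY
  req#13 t=11s: ALLOW
  req#14 t=12s: ALLOW
  req#15 t=13s: ALLOW

Answer: AAAAAADDDDDDAAA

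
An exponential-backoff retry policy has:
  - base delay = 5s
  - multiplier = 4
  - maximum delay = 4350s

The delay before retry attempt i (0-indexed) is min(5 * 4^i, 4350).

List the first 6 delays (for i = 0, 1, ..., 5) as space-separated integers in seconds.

Answer: 5 20 80 320 1280 4350

Derivation:
Computing each delay:
  i=0: min(5*4^0, 4350) = 5
  i=1: min(5*4^1, 4350) = 20
  i=2: min(5*4^2, 4350) = 80
  i=3: min(5*4^3, 4350) = 320
  i=4: min(5*4^4, 4350) = 1280
  i=5: min(5*4^5, 4350) = 4350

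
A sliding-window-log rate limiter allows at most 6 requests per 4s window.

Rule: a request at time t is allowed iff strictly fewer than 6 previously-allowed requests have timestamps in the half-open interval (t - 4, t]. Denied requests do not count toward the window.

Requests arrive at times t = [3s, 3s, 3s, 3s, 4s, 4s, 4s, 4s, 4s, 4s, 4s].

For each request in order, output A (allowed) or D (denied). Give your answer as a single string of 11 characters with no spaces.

Answer: AAAAAADDDDD

Derivation:
Tracking allowed requests in the window:
  req#1 t=3s: ALLOW
  req#2 t=3s: ALLOW
  req#3 t=3s: ALLOW
  req#4 t=3s: ALLOW
  req#5 t=4s: ALLOW
  req#6 t=4s: ALLOW
  req#7 t=4s: DENY
  req#8 t=4s: DENY
  req#9 t=4s: DENY
  req#10 t=4s: DENY
  req#11 t=4s: DENY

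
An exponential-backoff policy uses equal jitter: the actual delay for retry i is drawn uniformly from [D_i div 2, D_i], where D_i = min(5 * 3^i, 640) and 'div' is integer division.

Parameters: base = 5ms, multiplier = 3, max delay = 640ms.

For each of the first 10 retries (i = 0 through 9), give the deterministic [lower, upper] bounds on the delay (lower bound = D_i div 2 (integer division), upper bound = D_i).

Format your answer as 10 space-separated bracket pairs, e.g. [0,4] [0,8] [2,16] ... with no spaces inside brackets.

Computing bounds per retry:
  i=0: D_i=min(5*3^0,640)=5, bounds=[2,5]
  i=1: D_i=min(5*3^1,640)=15, bounds=[7,15]
  i=2: D_i=min(5*3^2,640)=45, bounds=[22,45]
  i=3: D_i=min(5*3^3,640)=135, bounds=[67,135]
  i=4: D_i=min(5*3^4,640)=405, bounds=[202,405]
  i=5: D_i=min(5*3^5,640)=640, bounds=[320,640]
  i=6: D_i=min(5*3^6,640)=640, bounds=[320,640]
  i=7: D_i=min(5*3^7,640)=640, bounds=[320,640]
  i=8: D_i=min(5*3^8,640)=640, bounds=[320,640]
  i=9: D_i=min(5*3^9,640)=640, bounds=[320,640]

Answer: [2,5] [7,15] [22,45] [67,135] [202,405] [320,640] [320,640] [320,640] [320,640] [320,640]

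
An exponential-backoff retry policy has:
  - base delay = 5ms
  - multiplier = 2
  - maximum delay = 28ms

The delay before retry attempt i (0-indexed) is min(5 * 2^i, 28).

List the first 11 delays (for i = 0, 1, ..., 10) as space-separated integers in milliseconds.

Computing each delay:
  i=0: min(5*2^0, 28) = 5
  i=1: min(5*2^1, 28) = 10
  i=2: min(5*2^2, 28) = 20
  i=3: min(5*2^3, 28) = 28
  i=4: min(5*2^4, 28) = 28
  i=5: min(5*2^5, 28) = 28
  i=6: min(5*2^6, 28) = 28
  i=7: min(5*2^7, 28) = 28
  i=8: min(5*2^8, 28) = 28
  i=9: min(5*2^9, 28) = 28
  i=10: min(5*2^10, 28) = 28

Answer: 5 10 20 28 28 28 28 28 28 28 28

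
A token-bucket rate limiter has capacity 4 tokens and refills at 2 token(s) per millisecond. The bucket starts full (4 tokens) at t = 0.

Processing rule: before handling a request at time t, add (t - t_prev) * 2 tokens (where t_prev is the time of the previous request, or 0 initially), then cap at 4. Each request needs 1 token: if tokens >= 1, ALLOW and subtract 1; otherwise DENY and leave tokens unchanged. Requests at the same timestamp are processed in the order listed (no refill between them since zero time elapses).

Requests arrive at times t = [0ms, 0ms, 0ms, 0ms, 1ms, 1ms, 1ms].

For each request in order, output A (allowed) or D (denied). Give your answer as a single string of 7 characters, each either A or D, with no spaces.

Simulating step by step:
  req#1 t=0ms: ALLOW
  req#2 t=0ms: ALLOW
  req#3 t=0ms: ALLOW
  req#4 t=0ms: ALLOW
  req#5 t=1ms: ALLOW
  req#6 t=1ms: ALLOW
  req#7 t=1ms: DENY

Answer: AAAAAAD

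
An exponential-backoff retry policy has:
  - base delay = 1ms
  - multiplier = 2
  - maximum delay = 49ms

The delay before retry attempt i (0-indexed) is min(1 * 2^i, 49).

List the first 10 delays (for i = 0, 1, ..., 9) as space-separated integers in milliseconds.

Computing each delay:
  i=0: min(1*2^0, 49) = 1
  i=1: min(1*2^1, 49) = 2
  i=2: min(1*2^2, 49) = 4
  i=3: min(1*2^3, 49) = 8
  i=4: min(1*2^4, 49) = 16
  i=5: min(1*2^5, 49) = 32
  i=6: min(1*2^6, 49) = 49
  i=7: min(1*2^7, 49) = 49
  i=8: min(1*2^8, 49) = 49
  i=9: min(1*2^9, 49) = 49

Answer: 1 2 4 8 16 32 49 49 49 49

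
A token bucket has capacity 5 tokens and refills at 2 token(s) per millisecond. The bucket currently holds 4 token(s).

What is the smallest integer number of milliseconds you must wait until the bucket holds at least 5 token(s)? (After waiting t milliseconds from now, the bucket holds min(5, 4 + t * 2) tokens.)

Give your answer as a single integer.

Answer: 1

Derivation:
Need 4 + t * 2 >= 5, so t >= 1/2.
Smallest integer t = ceil(1/2) = 1.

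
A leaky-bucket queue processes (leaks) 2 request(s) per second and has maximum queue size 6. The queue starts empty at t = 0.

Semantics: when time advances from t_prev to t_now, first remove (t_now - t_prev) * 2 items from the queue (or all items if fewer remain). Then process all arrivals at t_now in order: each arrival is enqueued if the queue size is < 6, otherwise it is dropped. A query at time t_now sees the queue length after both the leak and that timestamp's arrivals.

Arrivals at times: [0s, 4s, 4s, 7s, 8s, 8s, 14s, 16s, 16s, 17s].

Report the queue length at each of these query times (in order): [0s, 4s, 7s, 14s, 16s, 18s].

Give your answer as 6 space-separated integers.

Answer: 1 2 1 1 2 0

Derivation:
Queue lengths at query times:
  query t=0s: backlog = 1
  query t=4s: backlog = 2
  query t=7s: backlog = 1
  query t=14s: backlog = 1
  query t=16s: backlog = 2
  query t=18s: backlog = 0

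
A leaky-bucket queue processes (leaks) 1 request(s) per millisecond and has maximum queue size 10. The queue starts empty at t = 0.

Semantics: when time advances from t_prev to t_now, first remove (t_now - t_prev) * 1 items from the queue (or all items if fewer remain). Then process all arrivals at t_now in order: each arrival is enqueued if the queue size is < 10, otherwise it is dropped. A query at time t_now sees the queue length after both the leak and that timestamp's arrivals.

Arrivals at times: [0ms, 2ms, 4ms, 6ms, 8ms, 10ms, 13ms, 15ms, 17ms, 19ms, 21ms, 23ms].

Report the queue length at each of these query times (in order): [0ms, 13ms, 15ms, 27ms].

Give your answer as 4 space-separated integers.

Answer: 1 1 1 0

Derivation:
Queue lengths at query times:
  query t=0ms: backlog = 1
  query t=13ms: backlog = 1
  query t=15ms: backlog = 1
  query t=27ms: backlog = 0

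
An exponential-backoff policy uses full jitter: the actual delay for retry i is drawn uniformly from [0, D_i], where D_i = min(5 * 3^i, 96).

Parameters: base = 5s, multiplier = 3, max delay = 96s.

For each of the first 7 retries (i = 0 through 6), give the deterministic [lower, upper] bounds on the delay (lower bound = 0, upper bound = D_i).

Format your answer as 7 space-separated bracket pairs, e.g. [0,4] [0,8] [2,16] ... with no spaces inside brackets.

Computing bounds per retry:
  i=0: D_i=min(5*3^0,96)=5, bounds=[0,5]
  i=1: D_i=min(5*3^1,96)=15, bounds=[0,15]
  i=2: D_i=min(5*3^2,96)=45, bounds=[0,45]
  i=3: D_i=min(5*3^3,96)=96, bounds=[0,96]
  i=4: D_i=min(5*3^4,96)=96, bounds=[0,96]
  i=5: D_i=min(5*3^5,96)=96, bounds=[0,96]
  i=6: D_i=min(5*3^6,96)=96, bounds=[0,96]

Answer: [0,5] [0,15] [0,45] [0,96] [0,96] [0,96] [0,96]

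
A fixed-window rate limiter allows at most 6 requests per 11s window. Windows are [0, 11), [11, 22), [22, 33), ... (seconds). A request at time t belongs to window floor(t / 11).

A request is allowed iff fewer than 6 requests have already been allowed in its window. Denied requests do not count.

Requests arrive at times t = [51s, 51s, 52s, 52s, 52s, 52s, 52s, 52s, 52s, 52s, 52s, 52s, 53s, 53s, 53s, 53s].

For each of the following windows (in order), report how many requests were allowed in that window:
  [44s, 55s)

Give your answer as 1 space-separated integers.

Processing requests:
  req#1 t=51s (window 4): ALLOW
  req#2 t=51s (window 4): ALLOW
  req#3 t=52s (window 4): ALLOW
  req#4 t=52s (window 4): ALLOW
  req#5 t=52s (window 4): ALLOW
  req#6 t=52s (window 4): ALLOW
  req#7 t=52s (window 4): DENY
  req#8 t=52s (window 4): DENY
  req#9 t=52s (window 4): DENY
  req#10 t=52s (window 4): DENY
  req#11 t=52s (window 4): DENY
  req#12 t=52s (window 4): DENY
  req#13 t=53s (window 4): DENY
  req#14 t=53s (window 4): DENY
  req#15 t=53s (window 4): DENY
  req#16 t=53s (window 4): DENY

Allowed counts by window: 6

Answer: 6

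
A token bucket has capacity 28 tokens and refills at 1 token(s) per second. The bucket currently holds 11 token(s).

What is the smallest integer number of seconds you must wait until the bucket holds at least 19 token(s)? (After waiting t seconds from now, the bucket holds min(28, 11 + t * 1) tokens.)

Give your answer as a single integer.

Answer: 8

Derivation:
Need 11 + t * 1 >= 19, so t >= 8/1.
Smallest integer t = ceil(8/1) = 8.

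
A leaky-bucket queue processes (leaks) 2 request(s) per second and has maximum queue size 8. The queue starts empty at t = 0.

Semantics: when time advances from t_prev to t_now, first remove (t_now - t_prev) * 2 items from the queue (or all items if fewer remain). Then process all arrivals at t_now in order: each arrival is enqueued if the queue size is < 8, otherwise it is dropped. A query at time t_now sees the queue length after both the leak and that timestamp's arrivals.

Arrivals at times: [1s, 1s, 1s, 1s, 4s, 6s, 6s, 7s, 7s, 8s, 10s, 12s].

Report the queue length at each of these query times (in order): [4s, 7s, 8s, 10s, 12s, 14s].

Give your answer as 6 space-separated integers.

Queue lengths at query times:
  query t=4s: backlog = 1
  query t=7s: backlog = 2
  query t=8s: backlog = 1
  query t=10s: backlog = 1
  query t=12s: backlog = 1
  query t=14s: backlog = 0

Answer: 1 2 1 1 1 0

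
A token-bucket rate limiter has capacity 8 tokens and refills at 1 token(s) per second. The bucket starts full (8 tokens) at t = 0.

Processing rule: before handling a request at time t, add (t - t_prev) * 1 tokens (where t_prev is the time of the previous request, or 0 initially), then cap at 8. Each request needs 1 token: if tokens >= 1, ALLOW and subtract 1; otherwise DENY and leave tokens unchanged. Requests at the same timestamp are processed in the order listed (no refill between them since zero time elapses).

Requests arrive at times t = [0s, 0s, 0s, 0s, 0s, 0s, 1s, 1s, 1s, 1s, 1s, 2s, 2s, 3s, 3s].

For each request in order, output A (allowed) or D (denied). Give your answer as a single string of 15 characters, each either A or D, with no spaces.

Simulating step by step:
  req#1 t=0s: ALLOW
  req#2 t=0s: ALLOW
  req#3 t=0s: ALLOW
  req#4 t=0s: ALLOW
  req#5 t=0s: ALLOW
  req#6 t=0s: ALLOW
  req#7 t=1s: ALLOW
  req#8 t=1s: ALLOW
  req#9 t=1s: ALLOW
  req#10 t=1s: DENY
  req#11 t=1s: DENY
  req#12 t=2s: ALLOW
  req#13 t=2s: DENY
  req#14 t=3s: ALLOW
  req#15 t=3s: DENY

Answer: AAAAAAAAADDADAD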